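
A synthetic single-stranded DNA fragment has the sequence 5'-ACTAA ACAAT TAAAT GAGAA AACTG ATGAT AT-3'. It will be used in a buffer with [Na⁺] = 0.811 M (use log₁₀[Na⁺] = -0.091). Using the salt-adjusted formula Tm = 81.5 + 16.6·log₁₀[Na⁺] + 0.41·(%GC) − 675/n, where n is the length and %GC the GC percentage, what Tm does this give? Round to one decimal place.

Length n = 32. G=4, A=17, T=8, C=3
G+C = 7, so %GC = 7/32 × 100 = 21.875%
Salt term: 16.6 × (-0.091) = -1.511
GC term: 0.41 × 21.875 = 8.969; length term: −675/32 = −21.094
Tm = 81.5 + (-1.511) + 8.969 − 21.094 = 67.864 → 67.9°C

67.9°C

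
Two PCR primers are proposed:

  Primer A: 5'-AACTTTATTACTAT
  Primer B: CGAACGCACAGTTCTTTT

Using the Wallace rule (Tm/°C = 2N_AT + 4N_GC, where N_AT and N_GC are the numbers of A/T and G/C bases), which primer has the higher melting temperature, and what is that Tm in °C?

Primer B, 52°C

Primer A: A+T=12, G+C=2 → Tm = 2(12)+4(2) = 32°C
Primer B: A+T=10, G+C=8 → Tm = 2(10)+4(8) = 52°C
32°C vs 52°C → primer B is higher.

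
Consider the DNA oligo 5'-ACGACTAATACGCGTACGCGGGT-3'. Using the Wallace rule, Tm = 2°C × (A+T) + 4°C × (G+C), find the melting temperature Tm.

Scanning the sequence gives T=4, A=6, C=6, G=7.
AT pairs contribute 10, GC pairs contribute 13.
Tm = 2×10 + 4×13 = 72°C

72°C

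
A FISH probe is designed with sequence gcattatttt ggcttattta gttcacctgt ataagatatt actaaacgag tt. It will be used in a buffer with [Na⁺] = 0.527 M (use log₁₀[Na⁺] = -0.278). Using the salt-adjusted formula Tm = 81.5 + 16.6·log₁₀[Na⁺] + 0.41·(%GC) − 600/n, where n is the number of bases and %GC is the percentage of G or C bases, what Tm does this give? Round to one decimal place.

Length n = 52. Base counts: C=7, T=22, A=15, G=8
G+C = 15, so %GC = 15/52 × 100 = 28.846%
Salt term: 16.6 × (-0.278) = -4.615
GC term: 0.41 × 28.846 = 11.827; length term: −600/52 = −11.538
Tm = 81.5 + (-4.615) + 11.827 − 11.538 = 77.174 → 77.2°C

77.2°C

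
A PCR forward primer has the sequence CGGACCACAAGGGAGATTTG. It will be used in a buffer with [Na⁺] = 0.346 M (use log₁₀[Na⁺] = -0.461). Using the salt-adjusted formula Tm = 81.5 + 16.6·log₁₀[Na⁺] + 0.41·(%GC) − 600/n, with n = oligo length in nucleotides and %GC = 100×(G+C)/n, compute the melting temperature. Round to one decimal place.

66.4°C

Length n = 20. Base counts: G=7, T=3, C=4, A=6
G+C = 11, so %GC = 11/20 × 100 = 55%
Salt term: 16.6 × (-0.461) = -7.653
GC term: 0.41 × 55 = 22.55; length term: −600/20 = −30
Tm = 81.5 + (-7.653) + 22.55 − 30 = 66.397 → 66.4°C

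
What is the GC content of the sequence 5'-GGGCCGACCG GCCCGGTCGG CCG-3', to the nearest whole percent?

Base counts: A=1, G=11, T=1, C=10
G+C = 11 + 10 = 21 out of 23 bases
%GC = 21/23 × 100 = 91.3% ≈ 91%

91%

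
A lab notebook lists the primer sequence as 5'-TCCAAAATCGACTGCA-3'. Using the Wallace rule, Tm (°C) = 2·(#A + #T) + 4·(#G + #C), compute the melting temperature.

Scanning the sequence gives T=3, C=5, G=2, A=6.
A+T = 9, G+C = 7
Tm = 4·7 + 2·9 = 28 + 18 = 46°C

46°C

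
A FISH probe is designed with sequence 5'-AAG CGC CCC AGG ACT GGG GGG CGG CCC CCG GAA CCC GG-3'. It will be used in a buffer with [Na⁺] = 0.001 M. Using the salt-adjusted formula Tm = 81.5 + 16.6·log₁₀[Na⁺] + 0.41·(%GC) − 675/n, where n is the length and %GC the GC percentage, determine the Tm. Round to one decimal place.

Length n = 38. Base counts: T=1, A=6, G=16, C=15
G+C = 31, so %GC = 31/38 × 100 = 81.579%
Salt term: 16.6 × (-3) = -49.8
GC term: 0.41 × 81.579 = 33.447; length term: −675/38 = −17.763
Tm = 81.5 + (-49.8) + 33.447 − 17.763 = 47.384 → 47.4°C

47.4°C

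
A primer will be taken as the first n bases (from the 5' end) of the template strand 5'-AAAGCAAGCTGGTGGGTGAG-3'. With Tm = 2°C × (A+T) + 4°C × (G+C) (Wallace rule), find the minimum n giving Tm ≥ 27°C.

First 9 bases: AAAGCAAGC → Tm = 26°C (< 27°C)
First 10 bases: AAAGCAAGCT → Tm = 28°C (≥ 27°C)
Since every base adds ≥2°C, Tm only increases with n, so the threshold is first crossed at n = 10.

n = 10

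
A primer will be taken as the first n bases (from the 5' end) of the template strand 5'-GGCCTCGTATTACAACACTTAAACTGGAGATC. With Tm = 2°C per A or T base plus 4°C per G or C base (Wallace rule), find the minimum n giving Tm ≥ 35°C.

First 11 bases: GGCCTCGTATT → Tm = 34°C (< 35°C)
First 12 bases: GGCCTCGTATTA → Tm = 36°C (≥ 35°C)
Each additional base adds 2°C (A/T) or 4°C (G/C), so Tm is non-decreasing in n; n = 12 is the first length to reach 35°C.

n = 12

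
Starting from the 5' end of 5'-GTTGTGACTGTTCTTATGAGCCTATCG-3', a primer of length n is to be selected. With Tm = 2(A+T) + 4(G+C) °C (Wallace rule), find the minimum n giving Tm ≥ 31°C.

First 10 bases: GTTGTGACTG → Tm = 30°C (< 31°C)
First 11 bases: GTTGTGACTGT → Tm = 32°C (≥ 31°C)
Since every base adds ≥2°C, Tm only increases with n, so the threshold is first crossed at n = 11.

n = 11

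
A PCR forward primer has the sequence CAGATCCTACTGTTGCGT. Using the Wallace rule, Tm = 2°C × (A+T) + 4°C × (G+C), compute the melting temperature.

G=4, C=5, T=6, A=3
AT pairs contribute 9, GC pairs contribute 9.
Tm = 2×9 + 4×9 = 54°C

54°C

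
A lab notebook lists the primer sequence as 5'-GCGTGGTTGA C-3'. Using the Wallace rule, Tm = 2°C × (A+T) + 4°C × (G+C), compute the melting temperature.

Counting bases: T=3, G=5, C=2, A=1
A+T = 4, G+C = 7
Tm = 2×4 + 4×7 = 36°C

36°C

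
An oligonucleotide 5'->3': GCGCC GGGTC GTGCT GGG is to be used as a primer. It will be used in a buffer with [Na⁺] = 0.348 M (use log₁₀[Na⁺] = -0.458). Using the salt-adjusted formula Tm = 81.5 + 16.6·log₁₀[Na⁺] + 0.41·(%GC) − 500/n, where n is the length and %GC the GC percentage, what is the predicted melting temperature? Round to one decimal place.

Length n = 18. Base counts: C=5, G=10, T=3, A=0
G+C = 15, so %GC = 15/18 × 100 = 83.333%
Salt term: 16.6 × (-0.458) = -7.603
GC term: 0.41 × 83.333 = 34.167; length term: −500/18 = −27.778
Tm = 81.5 + (-7.603) + 34.167 − 27.778 = 80.286 → 80.3°C

80.3°C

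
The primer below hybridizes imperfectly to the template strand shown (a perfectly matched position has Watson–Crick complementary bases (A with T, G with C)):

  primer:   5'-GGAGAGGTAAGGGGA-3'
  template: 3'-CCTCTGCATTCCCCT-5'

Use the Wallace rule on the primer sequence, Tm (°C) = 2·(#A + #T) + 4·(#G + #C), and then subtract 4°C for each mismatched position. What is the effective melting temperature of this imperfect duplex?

Primer base counts: A=5, T=1, G=9, C=0 → A+T=6, G+C=9
Perfect-match Tm = 2(6) + 4(9) = 12 + 36 = 48°C
Mismatches (positions where the bases are not complementary): 1 (at position 6)
Effective Tm = 48 − 1×4 = 48 − 4 = 44°C

44°C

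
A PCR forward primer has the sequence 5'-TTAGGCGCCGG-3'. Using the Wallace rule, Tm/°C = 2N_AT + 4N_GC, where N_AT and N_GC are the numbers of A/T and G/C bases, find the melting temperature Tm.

C=3, T=2, G=5, A=1
A+T = 3, G+C = 8
Tm = 2×3 + 4×8 = 38°C

38°C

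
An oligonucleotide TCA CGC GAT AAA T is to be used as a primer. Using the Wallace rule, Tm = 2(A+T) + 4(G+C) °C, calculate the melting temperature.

36°C

A=5, G=2, T=3, C=3
A+T = 8, G+C = 5
Tm = 2×8 + 4×5 = 36°C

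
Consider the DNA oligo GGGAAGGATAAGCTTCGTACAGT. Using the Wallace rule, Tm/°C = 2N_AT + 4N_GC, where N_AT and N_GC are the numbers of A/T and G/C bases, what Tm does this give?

Base counts: T=5, C=3, G=8, A=7
AT pairs contribute 12, GC pairs contribute 11.
Tm = 2×12 + 4×11 = 68°C

68°C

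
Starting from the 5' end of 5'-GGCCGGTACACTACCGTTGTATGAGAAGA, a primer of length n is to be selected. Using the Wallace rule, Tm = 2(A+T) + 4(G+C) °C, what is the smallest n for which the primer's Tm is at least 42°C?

n = 13

First 12 bases: GGCCGGTACACT → Tm = 40°C (< 42°C)
First 13 bases: GGCCGGTACACTA → Tm = 42°C (≥ 42°C)
Since every base adds ≥2°C, Tm only increases with n, so the threshold is first crossed at n = 13.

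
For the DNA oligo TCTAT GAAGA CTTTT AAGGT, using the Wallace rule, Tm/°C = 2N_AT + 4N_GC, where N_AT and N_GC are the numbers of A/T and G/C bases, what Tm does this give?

Base counts: C=2, A=6, G=4, T=8
A+T = 14, G+C = 6
Tm = 2×14 + 4×6 = 52°C

52°C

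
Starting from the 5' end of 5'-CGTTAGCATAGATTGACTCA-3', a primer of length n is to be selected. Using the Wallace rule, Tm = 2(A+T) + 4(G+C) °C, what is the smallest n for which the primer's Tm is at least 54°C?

First 18 bases: CGTTAGCATAGATTGACT → Tm = 50°C (< 54°C)
First 19 bases: CGTTAGCATAGATTGACTC → Tm = 54°C (≥ 54°C)
Since every base adds ≥2°C, Tm only increases with n, so the threshold is first crossed at n = 19.

n = 19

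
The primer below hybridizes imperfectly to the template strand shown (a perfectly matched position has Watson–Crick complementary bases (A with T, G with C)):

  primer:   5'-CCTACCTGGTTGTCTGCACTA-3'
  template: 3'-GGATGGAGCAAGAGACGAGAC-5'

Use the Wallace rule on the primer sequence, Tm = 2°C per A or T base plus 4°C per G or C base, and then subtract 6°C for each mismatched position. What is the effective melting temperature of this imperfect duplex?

Primer base counts: A=3, T=7, G=4, C=7 → A+T=10, G+C=11
Perfect-match Tm = 2(10) + 4(11) = 20 + 44 = 64°C
Mismatches (positions where the bases are not complementary): 4 (at positions 8, 12, 18, 21)
Effective Tm = 64 − 4×6 = 64 − 24 = 40°C

40°C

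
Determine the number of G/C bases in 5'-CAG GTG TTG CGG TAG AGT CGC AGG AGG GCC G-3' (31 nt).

Counting bases: A=5, C=6, G=15, T=5
G+C = 15 + 6 = 21

21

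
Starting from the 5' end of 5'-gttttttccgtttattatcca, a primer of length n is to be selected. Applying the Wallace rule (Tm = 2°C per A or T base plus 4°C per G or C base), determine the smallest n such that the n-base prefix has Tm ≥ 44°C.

First 17 bases: GTTTTTTCCGTTTATTA → Tm = 42°C (< 44°C)
First 18 bases: GTTTTTTCCGTTTATTAT → Tm = 44°C (≥ 44°C)
Since every base adds ≥2°C, Tm only increases with n, so the threshold is first crossed at n = 18.

n = 18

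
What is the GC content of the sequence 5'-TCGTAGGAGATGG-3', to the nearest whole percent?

54%

Counting bases: T=3, G=6, A=3, C=1
G+C = 6 + 1 = 7 out of 13 bases
%GC = 7/13 × 100 = 53.85% ≈ 54%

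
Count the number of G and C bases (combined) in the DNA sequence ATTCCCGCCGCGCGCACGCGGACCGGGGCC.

G=11, A=3, C=14, T=2
Total G or C: 11 + 14 = 25

25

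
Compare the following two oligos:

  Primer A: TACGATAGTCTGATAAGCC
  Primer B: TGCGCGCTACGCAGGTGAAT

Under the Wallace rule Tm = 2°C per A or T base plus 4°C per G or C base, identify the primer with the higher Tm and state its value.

Primer A: A+T=11, G+C=8 → Tm = 2(11)+4(8) = 54°C
Primer B: A+T=8, G+C=12 → Tm = 2(8)+4(12) = 64°C
54°C vs 64°C → primer B is higher.

Primer B, 64°C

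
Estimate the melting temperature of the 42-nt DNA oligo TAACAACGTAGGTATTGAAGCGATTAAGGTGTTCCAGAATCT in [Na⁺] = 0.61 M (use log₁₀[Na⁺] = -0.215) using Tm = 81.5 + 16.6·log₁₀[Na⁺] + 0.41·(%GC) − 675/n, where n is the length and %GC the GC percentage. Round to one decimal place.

77.5°C

Length n = 42. Counting bases: C=6, T=12, G=10, A=14
G+C = 16, so %GC = 16/42 × 100 = 38.095%
Salt term: 16.6 × (-0.215) = -3.569
GC term: 0.41 × 38.095 = 15.619; length term: −675/42 = −16.071
Tm = 81.5 + (-3.569) + 15.619 − 16.071 = 77.479 → 77.5°C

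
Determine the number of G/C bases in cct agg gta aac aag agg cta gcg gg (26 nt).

15

C=5, G=10, A=8, T=3
Total G or C: 10 + 5 = 15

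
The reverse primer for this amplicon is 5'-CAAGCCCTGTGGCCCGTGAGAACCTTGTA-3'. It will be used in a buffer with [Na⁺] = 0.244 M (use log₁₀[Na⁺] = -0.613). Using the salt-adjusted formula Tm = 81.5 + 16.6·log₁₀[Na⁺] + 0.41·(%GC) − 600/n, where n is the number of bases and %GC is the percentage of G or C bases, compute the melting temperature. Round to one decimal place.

74.7°C

Length n = 29. G=8, C=9, A=6, T=6
G+C = 17, so %GC = 17/29 × 100 = 58.621%
Salt term: 16.6 × (-0.613) = -10.176
GC term: 0.41 × 58.621 = 24.035; length term: −600/29 = −20.69
Tm = 81.5 + (-10.176) + 24.035 − 20.69 = 74.669 → 74.7°C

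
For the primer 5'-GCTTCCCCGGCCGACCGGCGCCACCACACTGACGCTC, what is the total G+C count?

Scanning the sequence gives A=5, G=9, T=4, C=19.
Total G or C: 9 + 19 = 28

28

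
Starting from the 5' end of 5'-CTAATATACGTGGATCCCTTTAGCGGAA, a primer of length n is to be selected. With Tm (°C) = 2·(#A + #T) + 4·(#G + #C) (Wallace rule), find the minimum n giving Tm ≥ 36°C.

First 12 bases: CTAATATACGTG → Tm = 32°C (< 36°C)
First 13 bases: CTAATATACGTGG → Tm = 36°C (≥ 36°C)
Since every base adds ≥2°C, Tm only increases with n, so the threshold is first crossed at n = 13.

n = 13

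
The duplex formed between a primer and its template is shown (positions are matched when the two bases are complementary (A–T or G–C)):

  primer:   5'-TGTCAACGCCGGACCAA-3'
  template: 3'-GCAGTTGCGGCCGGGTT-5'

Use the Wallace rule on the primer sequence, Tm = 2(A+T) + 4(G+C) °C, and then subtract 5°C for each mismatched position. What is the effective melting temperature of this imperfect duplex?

Primer base counts: A=5, T=2, G=4, C=6 → A+T=7, G+C=10
Perfect-match Tm = 2(7) + 4(10) = 14 + 40 = 54°C
Mismatches (positions where the bases are not complementary): 2 (at positions 1, 13)
Effective Tm = 54 − 2×5 = 54 − 10 = 44°C

44°C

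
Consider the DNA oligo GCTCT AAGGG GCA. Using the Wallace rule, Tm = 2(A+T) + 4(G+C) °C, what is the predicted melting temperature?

42°C

Scanning the sequence gives C=3, T=2, G=5, A=3.
A+T = 5, G+C = 8
Tm = 2(5) + 4(8) = 10 + 32 = 42°C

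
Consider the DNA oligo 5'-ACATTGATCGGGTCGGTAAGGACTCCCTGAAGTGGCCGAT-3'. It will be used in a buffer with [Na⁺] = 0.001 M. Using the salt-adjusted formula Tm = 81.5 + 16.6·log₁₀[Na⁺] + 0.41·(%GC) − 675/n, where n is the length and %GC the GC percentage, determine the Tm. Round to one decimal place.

37.4°C

Length n = 40. A=9, G=13, T=9, C=9
G+C = 22, so %GC = 22/40 × 100 = 55%
Salt term: 16.6 × (-3) = -49.8
GC term: 0.41 × 55 = 22.55; length term: −675/40 = −16.875
Tm = 81.5 + (-49.8) + 22.55 − 16.875 = 37.375 → 37.4°C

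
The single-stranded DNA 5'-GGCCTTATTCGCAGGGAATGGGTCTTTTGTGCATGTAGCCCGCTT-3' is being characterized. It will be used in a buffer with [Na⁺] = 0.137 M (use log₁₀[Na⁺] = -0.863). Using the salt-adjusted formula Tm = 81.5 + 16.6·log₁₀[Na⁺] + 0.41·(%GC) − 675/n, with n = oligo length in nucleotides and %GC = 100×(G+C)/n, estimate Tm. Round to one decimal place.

74.0°C

Length n = 45. Scanning the sequence gives G=14, A=6, T=15, C=10.
G+C = 24, so %GC = 24/45 × 100 = 53.333%
Salt term: 16.6 × (-0.863) = -14.326
GC term: 0.41 × 53.333 = 21.867; length term: −675/45 = −15
Tm = 81.5 + (-14.326) + 21.867 − 15 = 74.041 → 74.0°C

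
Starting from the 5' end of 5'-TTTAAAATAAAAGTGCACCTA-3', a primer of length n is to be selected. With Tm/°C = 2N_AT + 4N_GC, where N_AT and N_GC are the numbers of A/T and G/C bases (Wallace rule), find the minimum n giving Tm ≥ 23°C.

n = 12

First 11 bases: TTTAAAATAAA → Tm = 22°C (< 23°C)
First 12 bases: TTTAAAATAAAA → Tm = 24°C (≥ 23°C)
Each additional base adds 2°C (A/T) or 4°C (G/C), so Tm is non-decreasing in n; n = 12 is the first length to reach 23°C.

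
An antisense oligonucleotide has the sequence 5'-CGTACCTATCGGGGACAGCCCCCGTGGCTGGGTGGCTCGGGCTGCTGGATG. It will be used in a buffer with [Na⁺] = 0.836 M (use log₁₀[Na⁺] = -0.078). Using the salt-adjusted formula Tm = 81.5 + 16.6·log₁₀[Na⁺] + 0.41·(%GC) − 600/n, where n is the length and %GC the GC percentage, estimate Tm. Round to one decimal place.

97.4°C

Length n = 51. Counting bases: G=21, T=10, C=15, A=5
G+C = 36, so %GC = 36/51 × 100 = 70.588%
Salt term: 16.6 × (-0.078) = -1.295
GC term: 0.41 × 70.588 = 28.941; length term: −600/51 = −11.765
Tm = 81.5 + (-1.295) + 28.941 − 11.765 = 97.381 → 97.4°C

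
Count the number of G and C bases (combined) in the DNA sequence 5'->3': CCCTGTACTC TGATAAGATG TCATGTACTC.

T=10, G=5, A=7, C=8
Total G or C: 5 + 8 = 13

13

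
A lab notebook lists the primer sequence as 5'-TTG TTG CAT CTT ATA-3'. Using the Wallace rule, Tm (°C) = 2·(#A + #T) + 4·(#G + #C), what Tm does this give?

38°C

T=8, G=2, C=2, A=3
AT pairs contribute 11, GC pairs contribute 4.
Tm = 4·4 + 2·11 = 16 + 22 = 38°C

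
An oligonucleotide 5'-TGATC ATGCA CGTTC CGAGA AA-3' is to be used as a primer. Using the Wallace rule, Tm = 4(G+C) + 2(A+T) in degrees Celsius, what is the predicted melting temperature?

Counting bases: A=7, G=5, T=5, C=5
AT pairs contribute 12, GC pairs contribute 10.
Tm = 4·10 + 2·12 = 40 + 24 = 64°C

64°C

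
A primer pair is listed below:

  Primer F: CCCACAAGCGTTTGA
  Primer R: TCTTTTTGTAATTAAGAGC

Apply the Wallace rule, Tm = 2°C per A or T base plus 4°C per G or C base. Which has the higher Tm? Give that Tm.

Primer F: A+T=7, G+C=8 → Tm = 2(7)+4(8) = 46°C
Primer R: A+T=14, G+C=5 → Tm = 2(14)+4(5) = 48°C
46°C vs 48°C → primer R is higher.

Primer R, 48°C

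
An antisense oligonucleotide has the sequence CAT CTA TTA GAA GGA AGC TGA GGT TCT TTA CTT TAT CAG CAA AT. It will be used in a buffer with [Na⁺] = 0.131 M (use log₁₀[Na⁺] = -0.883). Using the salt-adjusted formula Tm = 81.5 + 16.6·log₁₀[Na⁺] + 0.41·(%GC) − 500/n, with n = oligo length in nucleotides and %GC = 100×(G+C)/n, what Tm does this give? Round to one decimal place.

69.5°C

Length n = 44. Base counts: C=7, A=14, G=8, T=15
G+C = 15, so %GC = 15/44 × 100 = 34.091%
Salt term: 16.6 × (-0.883) = -14.658
GC term: 0.41 × 34.091 = 13.977; length term: −500/44 = −11.364
Tm = 81.5 + (-14.658) + 13.977 − 11.364 = 69.455 → 69.5°C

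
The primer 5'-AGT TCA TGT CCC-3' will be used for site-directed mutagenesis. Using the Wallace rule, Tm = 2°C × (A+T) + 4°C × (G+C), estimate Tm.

Scanning the sequence gives G=2, A=2, C=4, T=4.
So N_AT = 6 and N_GC = 6.
Tm = 2×6 + 4×6 = 36°C

36°C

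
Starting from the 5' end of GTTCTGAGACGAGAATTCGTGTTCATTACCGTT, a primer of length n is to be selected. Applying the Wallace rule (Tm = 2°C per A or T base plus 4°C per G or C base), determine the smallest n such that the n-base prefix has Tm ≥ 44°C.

First 14 bases: GTTCTGAGACGAGA → Tm = 42°C (< 44°C)
First 15 bases: GTTCTGAGACGAGAA → Tm = 44°C (≥ 44°C)
Since every base adds ≥2°C, Tm only increases with n, so the threshold is first crossed at n = 15.

n = 15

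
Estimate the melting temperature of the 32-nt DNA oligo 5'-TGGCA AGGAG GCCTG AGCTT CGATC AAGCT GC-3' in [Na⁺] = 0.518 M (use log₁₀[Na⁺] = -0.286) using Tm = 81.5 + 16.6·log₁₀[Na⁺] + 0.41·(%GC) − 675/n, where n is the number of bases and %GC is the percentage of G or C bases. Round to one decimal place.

80.0°C

Length n = 32. Counting bases: A=7, C=8, T=6, G=11
G+C = 19, so %GC = 19/32 × 100 = 59.375%
Salt term: 16.6 × (-0.286) = -4.748
GC term: 0.41 × 59.375 = 24.344; length term: −675/32 = −21.094
Tm = 81.5 + (-4.748) + 24.344 − 21.094 = 80.002 → 80.0°C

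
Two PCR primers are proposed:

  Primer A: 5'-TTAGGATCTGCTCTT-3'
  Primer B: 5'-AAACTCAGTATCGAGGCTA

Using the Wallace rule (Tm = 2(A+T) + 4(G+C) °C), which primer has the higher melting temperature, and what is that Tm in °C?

Primer B, 54°C

Primer A: A+T=9, G+C=6 → Tm = 2(9)+4(6) = 42°C
Primer B: A+T=11, G+C=8 → Tm = 2(11)+4(8) = 54°C
42°C vs 54°C → primer B is higher.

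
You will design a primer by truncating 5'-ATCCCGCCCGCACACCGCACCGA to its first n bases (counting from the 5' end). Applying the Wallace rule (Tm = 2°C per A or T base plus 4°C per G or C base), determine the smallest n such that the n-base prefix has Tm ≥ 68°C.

n = 20

First 19 bases: ATCCCGCCCGCACACCGCA → Tm = 66°C (< 68°C)
First 20 bases: ATCCCGCCCGCACACCGCAC → Tm = 70°C (≥ 68°C)
Each additional base adds 2°C (A/T) or 4°C (G/C), so Tm is non-decreasing in n; n = 20 is the first length to reach 68°C.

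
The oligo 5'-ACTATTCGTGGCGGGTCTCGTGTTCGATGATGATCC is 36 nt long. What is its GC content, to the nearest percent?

53%

G=11, A=5, C=8, T=12
G+C = 11 + 8 = 19 out of 36 bases
%GC = 19/36 × 100 = 52.78% ≈ 53%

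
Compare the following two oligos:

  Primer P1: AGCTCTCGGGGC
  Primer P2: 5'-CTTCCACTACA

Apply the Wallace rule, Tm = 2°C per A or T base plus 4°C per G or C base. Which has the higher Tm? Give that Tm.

Primer P1, 42°C

Primer P1: A+T=3, G+C=9 → Tm = 2(3)+4(9) = 42°C
Primer P2: A+T=6, G+C=5 → Tm = 2(6)+4(5) = 32°C
42°C vs 32°C → primer P1 is higher.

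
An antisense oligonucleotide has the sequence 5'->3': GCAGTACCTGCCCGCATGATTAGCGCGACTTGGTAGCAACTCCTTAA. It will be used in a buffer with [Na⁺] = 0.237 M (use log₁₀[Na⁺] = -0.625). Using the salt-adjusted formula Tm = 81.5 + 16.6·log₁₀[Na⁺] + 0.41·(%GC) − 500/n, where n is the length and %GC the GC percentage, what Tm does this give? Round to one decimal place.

82.3°C

Length n = 47. G=11, A=11, C=14, T=11
G+C = 25, so %GC = 25/47 × 100 = 53.191%
Salt term: 16.6 × (-0.625) = -10.375
GC term: 0.41 × 53.191 = 21.808; length term: −500/47 = −10.638
Tm = 81.5 + (-10.375) + 21.808 − 10.638 = 82.295 → 82.3°C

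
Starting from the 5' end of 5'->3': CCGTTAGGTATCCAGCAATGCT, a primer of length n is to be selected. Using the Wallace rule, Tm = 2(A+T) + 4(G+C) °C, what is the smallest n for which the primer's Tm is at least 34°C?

n = 12

First 11 bases: CCGTTAGGTAT → Tm = 32°C (< 34°C)
First 12 bases: CCGTTAGGTATC → Tm = 36°C (≥ 34°C)
Each additional base adds 2°C (A/T) or 4°C (G/C), so Tm is non-decreasing in n; n = 12 is the first length to reach 34°C.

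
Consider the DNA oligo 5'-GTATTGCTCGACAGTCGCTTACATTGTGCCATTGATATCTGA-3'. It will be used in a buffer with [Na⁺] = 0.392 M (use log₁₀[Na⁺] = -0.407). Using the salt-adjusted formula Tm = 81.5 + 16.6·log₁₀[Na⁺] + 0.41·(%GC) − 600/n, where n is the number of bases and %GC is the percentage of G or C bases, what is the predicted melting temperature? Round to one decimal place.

Length n = 42. Counting bases: T=15, C=9, A=9, G=9
G+C = 18, so %GC = 18/42 × 100 = 42.857%
Salt term: 16.6 × (-0.407) = -6.756
GC term: 0.41 × 42.857 = 17.571; length term: −600/42 = −14.286
Tm = 81.5 + (-6.756) + 17.571 − 14.286 = 78.029 → 78.0°C

78.0°C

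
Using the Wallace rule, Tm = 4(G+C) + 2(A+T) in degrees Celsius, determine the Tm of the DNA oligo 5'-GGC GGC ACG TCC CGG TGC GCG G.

Base counts: T=2, G=11, A=1, C=8
AT pairs contribute 3, GC pairs contribute 19.
Tm = 4·19 + 2·3 = 76 + 6 = 82°C

82°C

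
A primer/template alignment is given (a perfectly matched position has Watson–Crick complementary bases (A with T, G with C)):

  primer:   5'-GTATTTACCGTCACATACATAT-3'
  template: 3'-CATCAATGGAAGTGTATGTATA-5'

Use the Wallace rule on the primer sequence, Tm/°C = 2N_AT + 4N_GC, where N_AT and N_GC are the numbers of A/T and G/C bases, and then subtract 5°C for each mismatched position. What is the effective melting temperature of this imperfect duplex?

Primer base counts: A=7, T=8, G=2, C=5 → A+T=15, G+C=7
Perfect-match Tm = 2(15) + 4(7) = 30 + 28 = 58°C
Mismatches (positions where the bases are not complementary): 2 (at positions 4, 10)
Effective Tm = 58 − 2×5 = 58 − 10 = 48°C

48°C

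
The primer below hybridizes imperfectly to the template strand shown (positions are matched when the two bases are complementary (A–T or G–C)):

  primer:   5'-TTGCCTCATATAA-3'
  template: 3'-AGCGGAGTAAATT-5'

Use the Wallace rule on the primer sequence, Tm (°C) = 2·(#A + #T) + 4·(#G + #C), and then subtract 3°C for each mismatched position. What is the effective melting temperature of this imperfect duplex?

28°C

Primer base counts: A=4, T=5, G=1, C=3 → A+T=9, G+C=4
Perfect-match Tm = 2(9) + 4(4) = 18 + 16 = 34°C
Mismatches (positions where the bases are not complementary): 2 (at positions 2, 10)
Effective Tm = 34 − 2×3 = 34 − 6 = 28°C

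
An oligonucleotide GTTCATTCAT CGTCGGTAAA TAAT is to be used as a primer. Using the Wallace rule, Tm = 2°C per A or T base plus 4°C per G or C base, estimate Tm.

Scanning the sequence gives A=7, C=4, T=9, G=4.
A+T = 16, G+C = 8
Tm = 4·8 + 2·16 = 32 + 32 = 64°C

64°C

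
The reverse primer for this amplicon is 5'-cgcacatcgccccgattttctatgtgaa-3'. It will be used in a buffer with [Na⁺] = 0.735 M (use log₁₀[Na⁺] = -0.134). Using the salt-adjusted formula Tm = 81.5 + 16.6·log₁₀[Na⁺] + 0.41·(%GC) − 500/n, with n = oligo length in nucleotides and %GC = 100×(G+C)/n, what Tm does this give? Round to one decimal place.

Length n = 28. Scanning the sequence gives G=5, C=9, A=6, T=8.
G+C = 14, so %GC = 14/28 × 100 = 50%
Salt term: 16.6 × (-0.134) = -2.224
GC term: 0.41 × 50 = 20.5; length term: −500/28 = −17.857
Tm = 81.5 + (-2.224) + 20.5 − 17.857 = 81.919 → 81.9°C

81.9°C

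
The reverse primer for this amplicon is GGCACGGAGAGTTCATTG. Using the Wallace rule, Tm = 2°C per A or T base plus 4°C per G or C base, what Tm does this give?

56°C

Base counts: G=7, C=3, T=4, A=4
So N_AT = 8 and N_GC = 10.
Tm = 2×8 + 4×10 = 56°C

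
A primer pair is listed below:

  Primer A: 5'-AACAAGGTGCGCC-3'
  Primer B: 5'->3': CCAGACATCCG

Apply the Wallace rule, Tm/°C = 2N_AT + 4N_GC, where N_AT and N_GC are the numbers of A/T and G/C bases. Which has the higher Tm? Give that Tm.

Primer A, 42°C

Primer A: A+T=5, G+C=8 → Tm = 2(5)+4(8) = 42°C
Primer B: A+T=4, G+C=7 → Tm = 2(4)+4(7) = 36°C
42°C vs 36°C → primer A is higher.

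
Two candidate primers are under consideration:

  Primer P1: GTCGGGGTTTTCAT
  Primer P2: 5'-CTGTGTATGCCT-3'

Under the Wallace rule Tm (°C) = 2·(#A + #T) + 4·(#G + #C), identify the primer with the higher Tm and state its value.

Primer P1: A+T=7, G+C=7 → Tm = 2(7)+4(7) = 42°C
Primer P2: A+T=6, G+C=6 → Tm = 2(6)+4(6) = 36°C
42°C vs 36°C → primer P1 is higher.

Primer P1, 42°C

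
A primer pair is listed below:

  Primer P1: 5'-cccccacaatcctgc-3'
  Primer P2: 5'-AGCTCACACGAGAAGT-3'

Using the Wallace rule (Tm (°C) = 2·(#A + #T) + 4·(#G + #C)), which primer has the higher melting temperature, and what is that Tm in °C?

Primer P1: A+T=5, G+C=10 → Tm = 2(5)+4(10) = 50°C
Primer P2: A+T=8, G+C=8 → Tm = 2(8)+4(8) = 48°C
50°C vs 48°C → primer P1 is higher.

Primer P1, 50°C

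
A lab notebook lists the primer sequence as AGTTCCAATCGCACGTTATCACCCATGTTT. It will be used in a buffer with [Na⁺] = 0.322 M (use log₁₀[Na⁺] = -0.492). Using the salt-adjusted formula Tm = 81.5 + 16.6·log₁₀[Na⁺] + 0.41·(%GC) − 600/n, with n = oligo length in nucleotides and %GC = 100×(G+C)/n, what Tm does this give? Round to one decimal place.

71.1°C

Length n = 30. Base counts: G=4, A=7, C=9, T=10
G+C = 13, so %GC = 13/30 × 100 = 43.333%
Salt term: 16.6 × (-0.492) = -8.167
GC term: 0.41 × 43.333 = 17.767; length term: −600/30 = −20
Tm = 81.5 + (-8.167) + 17.767 − 20 = 71.1 → 71.1°C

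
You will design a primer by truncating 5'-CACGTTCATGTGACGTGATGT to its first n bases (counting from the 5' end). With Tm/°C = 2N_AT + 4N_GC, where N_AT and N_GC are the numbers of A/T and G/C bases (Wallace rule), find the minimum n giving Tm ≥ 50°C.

First 16 bases: CACGTTCATGTGACGT → Tm = 48°C (< 50°C)
First 17 bases: CACGTTCATGTGACGTG → Tm = 52°C (≥ 50°C)
Each additional base adds 2°C (A/T) or 4°C (G/C), so Tm is non-decreasing in n; n = 17 is the first length to reach 50°C.

n = 17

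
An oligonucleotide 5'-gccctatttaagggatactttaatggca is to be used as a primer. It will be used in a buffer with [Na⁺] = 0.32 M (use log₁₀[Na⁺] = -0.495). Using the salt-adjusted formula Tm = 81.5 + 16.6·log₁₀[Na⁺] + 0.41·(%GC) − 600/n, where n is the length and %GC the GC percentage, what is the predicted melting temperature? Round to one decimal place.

68.0°C

Length n = 28. Scanning the sequence gives A=8, G=6, C=5, T=9.
G+C = 11, so %GC = 11/28 × 100 = 39.286%
Salt term: 16.6 × (-0.495) = -8.217
GC term: 0.41 × 39.286 = 16.107; length term: −600/28 = −21.429
Tm = 81.5 + (-8.217) + 16.107 − 21.429 = 67.961 → 68.0°C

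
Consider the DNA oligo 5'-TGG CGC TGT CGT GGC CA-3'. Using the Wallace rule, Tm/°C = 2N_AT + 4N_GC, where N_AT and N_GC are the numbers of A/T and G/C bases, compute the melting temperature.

G=7, T=4, C=5, A=1
AT pairs contribute 5, GC pairs contribute 12.
Tm = 2(5) + 4(12) = 10 + 48 = 58°C

58°C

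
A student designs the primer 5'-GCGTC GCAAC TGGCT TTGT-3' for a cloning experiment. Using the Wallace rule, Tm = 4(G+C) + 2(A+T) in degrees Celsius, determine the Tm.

60°C

Scanning the sequence gives A=2, G=6, T=6, C=5.
AT pairs contribute 8, GC pairs contribute 11.
Tm = 4·11 + 2·8 = 44 + 16 = 60°C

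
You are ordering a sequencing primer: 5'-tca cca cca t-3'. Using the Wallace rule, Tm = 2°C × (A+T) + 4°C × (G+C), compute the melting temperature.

Counting bases: G=0, C=5, A=3, T=2
A+T = 5, G+C = 5
Tm = 4·5 + 2·5 = 20 + 10 = 30°C

30°C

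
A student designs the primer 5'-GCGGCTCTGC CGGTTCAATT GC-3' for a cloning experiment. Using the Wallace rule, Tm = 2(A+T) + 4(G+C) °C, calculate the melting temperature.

Scanning the sequence gives C=7, G=7, A=2, T=6.
A+T = 8, G+C = 14
Tm = 2(8) + 4(14) = 16 + 56 = 72°C

72°C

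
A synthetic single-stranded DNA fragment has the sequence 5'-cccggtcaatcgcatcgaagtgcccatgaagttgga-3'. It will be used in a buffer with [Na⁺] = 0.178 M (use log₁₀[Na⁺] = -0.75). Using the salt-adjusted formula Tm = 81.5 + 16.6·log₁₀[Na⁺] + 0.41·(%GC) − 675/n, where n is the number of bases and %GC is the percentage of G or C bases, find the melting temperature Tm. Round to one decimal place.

73.1°C

Length n = 36. Counting bases: A=9, C=10, T=7, G=10
G+C = 20, so %GC = 20/36 × 100 = 55.556%
Salt term: 16.6 × (-0.75) = -12.45
GC term: 0.41 × 55.556 = 22.778; length term: −675/36 = −18.75
Tm = 81.5 + (-12.45) + 22.778 − 18.75 = 73.078 → 73.1°C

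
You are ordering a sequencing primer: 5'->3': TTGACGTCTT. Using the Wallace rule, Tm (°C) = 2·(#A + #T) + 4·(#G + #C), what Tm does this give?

Scanning the sequence gives T=5, G=2, C=2, A=1.
AT pairs contribute 6, GC pairs contribute 4.
Tm = 2(6) + 4(4) = 12 + 16 = 28°C

28°C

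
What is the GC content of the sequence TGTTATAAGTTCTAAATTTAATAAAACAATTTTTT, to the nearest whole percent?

Counting bases: A=14, T=17, G=2, C=2
G+C = 2 + 2 = 4 out of 35 bases
%GC = 4/35 × 100 = 11.43% ≈ 11%

11%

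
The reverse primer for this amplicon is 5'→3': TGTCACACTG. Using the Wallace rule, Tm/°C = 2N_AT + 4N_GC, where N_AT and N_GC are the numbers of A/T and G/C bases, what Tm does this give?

Scanning the sequence gives T=3, G=2, A=2, C=3.
So N_AT = 5 and N_GC = 5.
Tm = 2(5) + 4(5) = 10 + 20 = 30°C

30°C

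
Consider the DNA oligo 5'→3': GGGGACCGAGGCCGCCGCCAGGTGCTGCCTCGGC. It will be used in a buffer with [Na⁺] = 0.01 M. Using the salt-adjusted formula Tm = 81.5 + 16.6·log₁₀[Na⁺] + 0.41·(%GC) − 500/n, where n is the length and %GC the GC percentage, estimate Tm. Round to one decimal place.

67.4°C

Length n = 34. Base counts: G=15, T=3, A=3, C=13
G+C = 28, so %GC = 28/34 × 100 = 82.353%
Salt term: 16.6 × (-2) = -33.2
GC term: 0.41 × 82.353 = 33.765; length term: −500/34 = −14.706
Tm = 81.5 + (-33.2) + 33.765 − 14.706 = 67.359 → 67.4°C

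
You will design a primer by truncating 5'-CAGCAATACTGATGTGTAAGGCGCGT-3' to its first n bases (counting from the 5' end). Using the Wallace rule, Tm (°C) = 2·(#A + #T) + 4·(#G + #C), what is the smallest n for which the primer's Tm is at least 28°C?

n = 10

First 9 bases: CAGCAATAC → Tm = 26°C (< 28°C)
First 10 bases: CAGCAATACT → Tm = 28°C (≥ 28°C)
Since every base adds ≥2°C, Tm only increases with n, so the threshold is first crossed at n = 10.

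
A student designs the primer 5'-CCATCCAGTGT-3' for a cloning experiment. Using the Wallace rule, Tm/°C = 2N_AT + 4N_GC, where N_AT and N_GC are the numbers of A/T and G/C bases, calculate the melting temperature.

Scanning the sequence gives C=4, A=2, T=3, G=2.
A+T = 5, G+C = 6
Tm = 2×5 + 4×6 = 34°C

34°C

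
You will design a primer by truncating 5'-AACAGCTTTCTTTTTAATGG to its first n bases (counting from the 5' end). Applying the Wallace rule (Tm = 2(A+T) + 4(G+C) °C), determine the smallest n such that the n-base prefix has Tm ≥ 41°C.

n = 17

First 16 bases: AACAGCTTTCTTTTTA → Tm = 40°C (< 41°C)
First 17 bases: AACAGCTTTCTTTTTAA → Tm = 42°C (≥ 41°C)
Each additional base adds 2°C (A/T) or 4°C (G/C), so Tm is non-decreasing in n; n = 17 is the first length to reach 41°C.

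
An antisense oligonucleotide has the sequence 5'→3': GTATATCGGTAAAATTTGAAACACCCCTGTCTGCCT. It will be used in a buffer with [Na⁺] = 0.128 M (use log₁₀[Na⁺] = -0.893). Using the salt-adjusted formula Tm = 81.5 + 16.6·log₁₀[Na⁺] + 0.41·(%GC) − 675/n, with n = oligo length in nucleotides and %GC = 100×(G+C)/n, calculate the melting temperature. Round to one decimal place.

65.0°C

Length n = 36. Base counts: C=9, A=10, T=11, G=6
G+C = 15, so %GC = 15/36 × 100 = 41.667%
Salt term: 16.6 × (-0.893) = -14.824
GC term: 0.41 × 41.667 = 17.083; length term: −675/36 = −18.75
Tm = 81.5 + (-14.824) + 17.083 − 18.75 = 65.009 → 65.0°C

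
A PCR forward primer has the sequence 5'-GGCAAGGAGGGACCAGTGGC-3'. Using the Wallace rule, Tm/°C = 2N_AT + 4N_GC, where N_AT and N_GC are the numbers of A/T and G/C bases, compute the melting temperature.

68°C

Scanning the sequence gives C=4, A=5, G=10, T=1.
AT pairs contribute 6, GC pairs contribute 14.
Tm = 4·14 + 2·6 = 56 + 12 = 68°C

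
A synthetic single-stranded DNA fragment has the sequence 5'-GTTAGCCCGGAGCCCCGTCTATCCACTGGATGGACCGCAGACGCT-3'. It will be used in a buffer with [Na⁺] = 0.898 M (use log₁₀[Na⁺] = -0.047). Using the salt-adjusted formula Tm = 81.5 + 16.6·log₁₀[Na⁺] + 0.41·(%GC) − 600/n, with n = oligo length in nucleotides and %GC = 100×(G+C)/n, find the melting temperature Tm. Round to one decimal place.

93.8°C

Length n = 45. Counting bases: A=8, T=8, C=16, G=13
G+C = 29, so %GC = 29/45 × 100 = 64.444%
Salt term: 16.6 × (-0.047) = -0.78
GC term: 0.41 × 64.444 = 26.422; length term: −600/45 = −13.333
Tm = 81.5 + (-0.78) + 26.422 − 13.333 = 93.809 → 93.8°C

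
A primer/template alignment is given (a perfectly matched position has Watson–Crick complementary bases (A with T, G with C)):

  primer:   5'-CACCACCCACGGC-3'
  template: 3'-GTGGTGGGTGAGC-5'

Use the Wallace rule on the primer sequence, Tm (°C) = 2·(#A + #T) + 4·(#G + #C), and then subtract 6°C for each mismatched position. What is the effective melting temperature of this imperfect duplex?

Primer base counts: A=3, T=0, G=2, C=8 → A+T=3, G+C=10
Perfect-match Tm = 2(3) + 4(10) = 6 + 40 = 46°C
Mismatches (positions where the bases are not complementary): 3 (at positions 11, 12, 13)
Effective Tm = 46 − 3×6 = 46 − 18 = 28°C

28°C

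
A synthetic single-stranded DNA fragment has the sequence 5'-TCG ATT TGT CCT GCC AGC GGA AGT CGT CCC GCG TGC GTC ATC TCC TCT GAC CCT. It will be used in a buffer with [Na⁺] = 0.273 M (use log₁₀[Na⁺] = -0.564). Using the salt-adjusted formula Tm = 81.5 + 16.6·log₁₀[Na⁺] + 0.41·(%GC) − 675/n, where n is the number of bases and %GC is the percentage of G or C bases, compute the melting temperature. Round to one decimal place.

Length n = 54. Counting bases: T=15, G=13, C=20, A=6
G+C = 33, so %GC = 33/54 × 100 = 61.111%
Salt term: 16.6 × (-0.564) = -9.362
GC term: 0.41 × 61.111 = 25.056; length term: −675/54 = −12.5
Tm = 81.5 + (-9.362) + 25.056 − 12.5 = 84.694 → 84.7°C

84.7°C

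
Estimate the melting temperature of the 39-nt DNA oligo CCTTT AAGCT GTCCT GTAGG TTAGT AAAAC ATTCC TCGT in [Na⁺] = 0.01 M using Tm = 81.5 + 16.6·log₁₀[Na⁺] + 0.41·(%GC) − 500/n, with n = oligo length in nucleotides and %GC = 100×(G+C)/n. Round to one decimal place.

52.3°C

Length n = 39. Counting bases: A=9, T=14, C=9, G=7
G+C = 16, so %GC = 16/39 × 100 = 41.026%
Salt term: 16.6 × (-2) = -33.2
GC term: 0.41 × 41.026 = 16.821; length term: −500/39 = −12.821
Tm = 81.5 + (-33.2) + 16.821 − 12.821 = 52.3 → 52.3°C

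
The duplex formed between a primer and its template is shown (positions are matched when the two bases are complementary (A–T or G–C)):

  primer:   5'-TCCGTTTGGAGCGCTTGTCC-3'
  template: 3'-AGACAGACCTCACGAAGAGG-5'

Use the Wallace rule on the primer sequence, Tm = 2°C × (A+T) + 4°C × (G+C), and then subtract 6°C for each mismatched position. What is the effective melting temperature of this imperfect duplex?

40°C

Primer base counts: A=1, T=7, G=6, C=6 → A+T=8, G+C=12
Perfect-match Tm = 2(8) + 4(12) = 16 + 48 = 64°C
Mismatches (positions where the bases are not complementary): 4 (at positions 3, 6, 12, 17)
Effective Tm = 64 − 4×6 = 64 − 24 = 40°C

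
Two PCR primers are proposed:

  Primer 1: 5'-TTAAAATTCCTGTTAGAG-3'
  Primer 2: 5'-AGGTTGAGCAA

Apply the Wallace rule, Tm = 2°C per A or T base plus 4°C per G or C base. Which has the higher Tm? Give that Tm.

Primer 1: A+T=13, G+C=5 → Tm = 2(13)+4(5) = 46°C
Primer 2: A+T=6, G+C=5 → Tm = 2(6)+4(5) = 32°C
46°C vs 32°C → primer 1 is higher.

Primer 1, 46°C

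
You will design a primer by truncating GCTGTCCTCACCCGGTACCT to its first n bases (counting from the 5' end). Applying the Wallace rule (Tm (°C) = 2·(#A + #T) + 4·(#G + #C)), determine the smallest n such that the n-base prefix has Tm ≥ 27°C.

First 8 bases: GCTGTCCT → Tm = 26°C (< 27°C)
First 9 bases: GCTGTCCTC → Tm = 30°C (≥ 27°C)
Since every base adds ≥2°C, Tm only increases with n, so the threshold is first crossed at n = 9.

n = 9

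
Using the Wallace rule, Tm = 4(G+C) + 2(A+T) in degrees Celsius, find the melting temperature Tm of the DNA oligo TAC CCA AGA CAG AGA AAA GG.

Scanning the sequence gives T=1, C=4, G=5, A=10.
A+T = 11, G+C = 9
Tm = 4·9 + 2·11 = 36 + 22 = 58°C

58°C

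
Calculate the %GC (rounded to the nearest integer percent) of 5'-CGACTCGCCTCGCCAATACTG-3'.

T=4, G=4, A=4, C=9
G+C = 4 + 9 = 13 out of 21 bases
%GC = 13/21 × 100 = 61.9% ≈ 62%

62%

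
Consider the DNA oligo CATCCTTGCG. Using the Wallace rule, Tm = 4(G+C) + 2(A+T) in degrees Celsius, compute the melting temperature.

Base counts: T=3, G=2, C=4, A=1
AT pairs contribute 4, GC pairs contribute 6.
Tm = 2×4 + 4×6 = 32°C

32°C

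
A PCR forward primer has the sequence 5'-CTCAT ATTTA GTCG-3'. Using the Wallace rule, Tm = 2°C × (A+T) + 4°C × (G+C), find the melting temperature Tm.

38°C

Counting bases: C=3, A=3, T=6, G=2
So N_AT = 9 and N_GC = 5.
Tm = 4·5 + 2·9 = 20 + 18 = 38°C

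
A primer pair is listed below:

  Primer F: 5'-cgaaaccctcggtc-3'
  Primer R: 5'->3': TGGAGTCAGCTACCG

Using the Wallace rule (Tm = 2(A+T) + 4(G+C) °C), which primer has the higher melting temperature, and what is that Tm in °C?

Primer R, 48°C

Primer F: A+T=5, G+C=9 → Tm = 2(5)+4(9) = 46°C
Primer R: A+T=6, G+C=9 → Tm = 2(6)+4(9) = 48°C
46°C vs 48°C → primer R is higher.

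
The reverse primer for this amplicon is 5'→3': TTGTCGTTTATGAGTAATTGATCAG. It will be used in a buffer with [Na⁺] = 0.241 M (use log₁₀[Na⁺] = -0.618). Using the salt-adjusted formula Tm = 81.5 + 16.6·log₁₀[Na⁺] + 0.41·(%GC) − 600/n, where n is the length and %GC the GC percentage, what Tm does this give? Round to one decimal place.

Length n = 25. Scanning the sequence gives T=11, A=6, G=6, C=2.
G+C = 8, so %GC = 8/25 × 100 = 32%
Salt term: 16.6 × (-0.618) = -10.259
GC term: 0.41 × 32 = 13.12; length term: −600/25 = −24
Tm = 81.5 + (-10.259) + 13.12 − 24 = 60.361 → 60.4°C

60.4°C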